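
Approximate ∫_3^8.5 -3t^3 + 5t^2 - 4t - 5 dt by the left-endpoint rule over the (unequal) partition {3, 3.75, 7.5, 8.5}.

Subinterval widths: 0.75, 3.75, 1.
Left endpoints: 3, 3.75, 7.5.
f(3) = -53, f(3.75) = -107.890625, f(7.5) = -1019.375.
Sum = Σ Δt_i · f(t_i).
Sum = -1463.71484375.

-1463.71484375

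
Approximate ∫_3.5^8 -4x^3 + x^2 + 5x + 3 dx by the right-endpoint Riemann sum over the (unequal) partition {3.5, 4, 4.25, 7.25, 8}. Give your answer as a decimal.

-5927.9375

Subinterval widths: 0.5, 0.25, 3, 0.75.
Right endpoints: 4, 4.25, 7.25, 8.
f(4) = -217, f(4.25) = -264.75, f(7.25) = -1432.5, f(8) = -1941.
Sum = Σ Δx_i · f(x_i).
Sum = -5927.9375.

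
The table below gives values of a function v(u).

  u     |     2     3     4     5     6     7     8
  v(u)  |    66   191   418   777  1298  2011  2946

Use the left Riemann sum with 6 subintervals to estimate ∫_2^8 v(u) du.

4761

Δu = 1.
Sum = 1·[66 + 191 + 418 + 777 + 1298 + 2011] = 4761.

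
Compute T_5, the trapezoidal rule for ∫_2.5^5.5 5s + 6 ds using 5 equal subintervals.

78

Δs = (5.5 − 2.5)/5 = 0.6.
f(2.5) = 18.5, f(3.1) = 21.5, f(3.7) = 24.5, f(4.3) = 27.5, f(4.9) = 30.5, f(5.5) = 33.5.
T_5 = (Δs/2)·[f(s_0) + 2f(s_1) + ... + 2f(s_{4}) + f(s_5)].
Sum = 78.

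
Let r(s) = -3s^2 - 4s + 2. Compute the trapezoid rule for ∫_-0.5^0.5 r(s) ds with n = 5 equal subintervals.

Δs = (0.5 − (-0.5))/5 = 0.2.
r(-0.5) = 3.25, r(-0.3) = 2.93, r(-0.1) = 2.37, r(0.1) = 1.57, r(0.3) = 0.53, r(0.5) = -0.75.
T_5 = (Δs/2)·[r(s_0) + 2r(s_1) + ... + 2r(s_{4}) + r(s_5)].
Sum = 1.73.

1.73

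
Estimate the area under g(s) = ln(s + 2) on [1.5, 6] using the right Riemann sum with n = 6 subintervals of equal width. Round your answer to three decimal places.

Δs = (6 − 1.5)/6 = 0.75.
Right endpoints: 2.25, 3, 3.75, 4.5, 5.25, 6.
g(2.25) ≈ 1.447, g(3) ≈ 1.609, g(3.75) ≈ 1.749, g(4.5) ≈ 1.872, g(5.25) ≈ 1.981, g(6) ≈ 2.079.
Sum = Δs · [g(2.25) + g(3) + g(3.75) + ...].
Sum ≈ 8.053.

8.053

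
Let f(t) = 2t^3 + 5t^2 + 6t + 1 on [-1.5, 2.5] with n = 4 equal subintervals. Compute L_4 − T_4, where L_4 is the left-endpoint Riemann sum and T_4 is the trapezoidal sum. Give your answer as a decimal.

-41

L_4 = 29.
T_4 = 70.
L_4 − T_4 = -41.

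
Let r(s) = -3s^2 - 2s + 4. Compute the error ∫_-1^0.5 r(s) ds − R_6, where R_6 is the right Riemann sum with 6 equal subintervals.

0.140625

Exact integral: ∫_-1^0.5 r(s) ds = 5.625.
R_6 = 5.484375.
Error = 5.625 − 5.484375 = 0.140625.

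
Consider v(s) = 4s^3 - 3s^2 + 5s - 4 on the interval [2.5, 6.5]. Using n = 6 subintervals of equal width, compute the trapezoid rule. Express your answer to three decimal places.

Δs = (6.5 − 2.5)/6 = 2/3.
v(2.5) = 52.25, v(19/6) = 11747/108, v(23/6) = 21211/108, v(4.5) = 322.25, v(31/6) = 53291/108, v(35/6) = 77443/108, v(6.5) = 1000.25.
T_6 = (Δs/2)·[v(s_0) + 2v(s_1) + ... + 2v(s_{5}) + v(s_6)].
Sum ≈ 1576.111.

1576.111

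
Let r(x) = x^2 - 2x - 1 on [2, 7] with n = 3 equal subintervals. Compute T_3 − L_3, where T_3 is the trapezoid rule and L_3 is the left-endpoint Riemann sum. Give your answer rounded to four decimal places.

T_3 ≈ 63.981481.
L_3 ≈ 34.814815.
T_3 − L_3 ≈ 29.1667.

29.1667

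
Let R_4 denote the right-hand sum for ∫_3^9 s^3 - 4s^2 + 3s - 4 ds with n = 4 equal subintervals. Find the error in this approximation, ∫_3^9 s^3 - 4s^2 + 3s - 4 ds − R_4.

Exact integral: ∫_3^9 f(s) ds = 768.
R_4 = 1123.5.
Error = 768 − 1123.5 = -355.5.

-355.5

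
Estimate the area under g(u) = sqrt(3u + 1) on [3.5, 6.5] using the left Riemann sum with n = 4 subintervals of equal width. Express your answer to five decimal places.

11.52845

Δu = (6.5 − 3.5)/4 = 0.75.
Left endpoints: 3.5, 4.25, 5, 5.75.
g(3.5) ≈ 3.39116, g(4.25) ≈ 3.70810, g(5) ≈ 4.00000, g(5.75) ≈ 4.27200.
Sum = Δu · [g(3.5) + g(4.25) + g(5) + g(5.75)].
Sum ≈ 11.52845.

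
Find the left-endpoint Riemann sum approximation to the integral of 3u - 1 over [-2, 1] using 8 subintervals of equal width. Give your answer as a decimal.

-9.1875

Δu = (1 − (-2))/8 = 0.375.
Left endpoints: -2, -1.625, -1.25, -0.875, -0.5, -0.125, 0.25, 0.625.
f(-2) = -7, f(-1.625) = -5.875, f(-1.25) = -4.75, f(-0.875) = -3.625, f(-0.5) = -2.5, f(-0.125) = -1.375, f(0.25) = -0.25, f(0.625) = 0.875.
Sum = Δu · [f(-2) + f(-1.625) + f(-1.25) + ...].
Sum = -9.1875.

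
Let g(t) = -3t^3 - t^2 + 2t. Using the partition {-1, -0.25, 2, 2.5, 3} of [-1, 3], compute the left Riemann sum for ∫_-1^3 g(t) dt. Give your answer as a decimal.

-37.22265625

Subinterval widths: 0.75, 2.25, 0.5, 0.5.
Left endpoints: -1, -0.25, 2, 2.5.
g(-1) = 0, g(-0.25) = -0.515625, g(2) = -24, g(2.5) = -48.125.
Sum = Σ Δt_i · g(t_i).
Sum = -37.22265625.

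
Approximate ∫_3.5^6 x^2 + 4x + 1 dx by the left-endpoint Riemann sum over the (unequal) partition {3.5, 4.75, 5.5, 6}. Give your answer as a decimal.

92.609375

Subinterval widths: 1.25, 0.75, 0.5.
Left endpoints: 3.5, 4.75, 5.5.
f(3.5) = 27.25, f(4.75) = 42.5625, f(5.5) = 53.25.
Sum = Σ Δx_i · f(x_i).
Sum = 92.609375.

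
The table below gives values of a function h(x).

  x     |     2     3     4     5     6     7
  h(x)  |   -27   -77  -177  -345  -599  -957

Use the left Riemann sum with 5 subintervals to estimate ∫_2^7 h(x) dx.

Δx = 1.
Sum = 1·[(-27) + (-77) + (-177) + (-345) + (-599)] = -1225.

-1225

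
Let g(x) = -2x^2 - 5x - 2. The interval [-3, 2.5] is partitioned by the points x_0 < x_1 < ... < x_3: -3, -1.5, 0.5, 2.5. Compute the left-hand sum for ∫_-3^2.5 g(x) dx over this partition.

Subinterval widths: 1.5, 2, 2.
Left endpoints: -3, -1.5, 0.5.
g(-3) = -5, g(-1.5) = 1, g(0.5) = -5.
Sum = Σ Δx_i · g(x_i).
Sum = -15.5.

-15.5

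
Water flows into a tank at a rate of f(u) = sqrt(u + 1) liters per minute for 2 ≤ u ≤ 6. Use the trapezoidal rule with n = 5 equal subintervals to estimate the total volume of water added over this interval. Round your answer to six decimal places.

Δu = (6 − 2)/5 = 0.8.
f(2) ≈ 1.732051, f(2.8) ≈ 1.949359, f(3.6) ≈ 2.144761, f(4.4) ≈ 2.323790, f(5.2) ≈ 2.489980, f(6) ≈ 2.645751.
T_5 = (Δu/2)·[f(u_0) + 2f(u_1) + ... + 2f(u_{4}) + f(u_5)].
Sum ≈ 8.877433.

8.877433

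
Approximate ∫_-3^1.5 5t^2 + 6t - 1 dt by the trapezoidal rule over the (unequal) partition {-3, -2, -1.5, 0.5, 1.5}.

Subinterval widths: 1, 0.5, 2, 1.
f(-3) = 26, f(-2) = 7, f(-1.5) = 1.25, f(0.5) = 3.25, f(1.5) = 19.25.
On each subinterval the trapezoid contributes (Δt_i/2)·[f(t_{i-1}) + f(t_i)].
Sum = 34.3125.

34.3125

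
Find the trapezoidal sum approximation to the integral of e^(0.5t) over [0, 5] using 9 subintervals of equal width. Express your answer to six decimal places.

22.508611

Δt = (5 − 0)/9 = 5/9.
f(0) ≈ 1.000000, f(5/9) ≈ 1.320193, f(10/9) ≈ 1.742909, f(5/3) ≈ 2.300976, f(20/9) ≈ 3.037732, f(25/9) ≈ 4.010392, f(10/3) ≈ 5.294490, f(35/9) ≈ 6.989748, f(40/9) ≈ 9.227814, f(5) ≈ 12.182494.
T_9 = (Δt/2)·[f(t_0) + 2f(t_1) + ... + 2f(t_{8}) + f(t_9)].
Sum ≈ 22.508611.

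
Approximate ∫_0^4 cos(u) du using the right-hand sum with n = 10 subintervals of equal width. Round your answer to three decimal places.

-1.077

Δu = (4 − 0)/10 = 0.4.
Right endpoints: 0.4, 0.8, 1.2, 1.6, 2, 2.4, 2.8, 3.2, 3.6, 4.
f(0.4) ≈ 0.921, f(0.8) ≈ 0.697, f(1.2) ≈ 0.362, f(1.6) ≈ -0.029, f(2) ≈ -0.416, f(2.4) ≈ -0.737, f(2.8) ≈ -0.942, f(3.2) ≈ -0.998, f(3.6) ≈ -0.897, f(4) ≈ -0.654.
Sum = Δu · [f(0.4) + f(0.8) + f(1.2) + ...].
Sum ≈ -1.077.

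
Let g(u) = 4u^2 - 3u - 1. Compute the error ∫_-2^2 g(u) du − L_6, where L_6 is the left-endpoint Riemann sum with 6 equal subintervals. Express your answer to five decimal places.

-5.18519

Exact integral: ∫_-2^2 g(u) du ≈ 17.3333333.
L_6 ≈ 22.5185185.
Error ≈ 17.3333333 − 22.5185185 ≈ -5.18519.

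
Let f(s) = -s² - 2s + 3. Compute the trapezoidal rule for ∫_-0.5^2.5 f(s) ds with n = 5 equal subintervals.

Δs = (2.5 − (-0.5))/5 = 0.6.
f(-0.5) = 3.75, f(0.1) = 2.79, f(0.7) = 1.11, f(1.3) = -1.29, f(1.9) = -4.41, f(2.5) = -8.25.
T_5 = (Δs/2)·[f(s_0) + 2f(s_1) + ... + 2f(s_{4}) + f(s_5)].
Sum = -2.43.

-2.43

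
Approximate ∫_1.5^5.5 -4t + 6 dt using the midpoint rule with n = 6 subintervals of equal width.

Δt = (5.5 − 1.5)/6 = 2/3.
Midpoints: 11/6, 2.5, 19/6, 23/6, 4.5, 31/6.
f(11/6) = -4/3, f(2.5) = -4, f(19/6) = -20/3, f(23/6) = -28/3, f(4.5) = -12, f(31/6) = -44/3.
Sum = Δt · [f(11/6) + f(2.5) + f(19/6) + ...].
Sum = -32.

-32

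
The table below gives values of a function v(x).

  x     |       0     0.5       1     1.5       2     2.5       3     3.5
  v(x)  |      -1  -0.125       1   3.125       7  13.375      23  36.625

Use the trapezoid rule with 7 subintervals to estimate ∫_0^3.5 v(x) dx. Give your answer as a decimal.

Δx = 0.5.
T_7 = (0.5/2)·[(-1) + 2·(-0.125) + 2·1 + 2·3.125 + 2·7 + 2·13.375 + 2·23 + 36.625] = 32.59375.

32.59375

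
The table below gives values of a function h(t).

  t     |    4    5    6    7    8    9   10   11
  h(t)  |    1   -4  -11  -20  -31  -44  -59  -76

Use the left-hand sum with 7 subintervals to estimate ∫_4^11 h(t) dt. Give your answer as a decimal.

Δt = 1.
Sum = 1·[1 + (-4) + (-11) + (-20) + (-31) + (-44) + (-59)] = -168.

-168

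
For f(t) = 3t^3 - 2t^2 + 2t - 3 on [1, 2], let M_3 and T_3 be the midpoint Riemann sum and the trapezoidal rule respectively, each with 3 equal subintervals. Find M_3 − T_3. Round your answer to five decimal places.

M_3 ≈ 6.4768519.
T_3 ≈ 6.7962963.
M_3 − T_3 ≈ -0.31944.

-0.31944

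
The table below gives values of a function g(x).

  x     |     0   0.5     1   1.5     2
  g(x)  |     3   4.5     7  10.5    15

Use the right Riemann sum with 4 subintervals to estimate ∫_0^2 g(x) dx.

18.5

Δx = 0.5.
Sum = 0.5·[4.5 + 7 + 10.5 + 15] = 18.5.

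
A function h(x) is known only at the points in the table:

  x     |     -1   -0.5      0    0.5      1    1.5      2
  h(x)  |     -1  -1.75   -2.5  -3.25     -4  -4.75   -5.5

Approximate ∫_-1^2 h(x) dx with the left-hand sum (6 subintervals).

-8.625

Δx = 0.5.
Sum = 0.5·[(-1) + (-1.75) + (-2.5) + (-3.25) + (-4) + (-4.75)] = -8.625.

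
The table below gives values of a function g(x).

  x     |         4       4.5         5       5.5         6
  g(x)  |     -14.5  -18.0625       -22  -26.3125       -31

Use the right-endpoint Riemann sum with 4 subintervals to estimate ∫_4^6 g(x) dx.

-48.6875

Δx = 0.5.
Sum = 0.5·[(-18.0625) + (-22) + (-26.3125) + (-31)] = -48.6875.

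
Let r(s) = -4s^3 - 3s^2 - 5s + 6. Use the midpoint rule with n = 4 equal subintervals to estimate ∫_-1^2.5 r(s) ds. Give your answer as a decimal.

Δs = (2.5 − (-1))/4 = 0.875.
Midpoints: -0.5625, 0.3125, 1.1875, 2.0625.
r(-0.5625) = 8781/1024, r(0.3125) = 4119/1024, r(1.1875) = -11127/1024, r(2.0625) = -53421/1024.
Sum = Δs · [r(-0.5625) + r(0.3125) + r(1.1875) + r(2.0625)].
Sum = -44.1328125.

-44.1328125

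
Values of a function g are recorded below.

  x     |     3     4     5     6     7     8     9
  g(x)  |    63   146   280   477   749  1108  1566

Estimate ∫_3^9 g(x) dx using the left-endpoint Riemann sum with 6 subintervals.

2823

Δx = 1.
Sum = 1·[63 + 146 + 280 + 477 + 749 + 1108] = 2823.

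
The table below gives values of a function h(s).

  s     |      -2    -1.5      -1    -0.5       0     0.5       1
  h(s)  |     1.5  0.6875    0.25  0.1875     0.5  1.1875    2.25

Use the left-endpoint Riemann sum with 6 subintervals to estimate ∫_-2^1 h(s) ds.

Δs = 0.5.
Sum = 0.5·[1.5 + 0.6875 + 0.25 + 0.1875 + 0.5 + 1.1875] = 2.15625.

2.15625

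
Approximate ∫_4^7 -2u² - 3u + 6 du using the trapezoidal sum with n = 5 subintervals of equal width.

-217.86

Δu = (7 − 4)/5 = 0.6.
f(4) = -38, f(4.6) = -50.12, f(5.2) = -63.68, f(5.8) = -78.68, f(6.4) = -95.12, f(7) = -113.
T_5 = (Δu/2)·[f(u_0) + 2f(u_1) + ... + 2f(u_{4}) + f(u_5)].
Sum = -217.86.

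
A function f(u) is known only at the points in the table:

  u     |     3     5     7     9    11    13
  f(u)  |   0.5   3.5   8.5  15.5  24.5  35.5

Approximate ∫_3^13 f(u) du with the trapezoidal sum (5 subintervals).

Δu = 2.
T_5 = (2/2)·[0.5 + 2·3.5 + 2·8.5 + 2·15.5 + 2·24.5 + 35.5] = 140.

140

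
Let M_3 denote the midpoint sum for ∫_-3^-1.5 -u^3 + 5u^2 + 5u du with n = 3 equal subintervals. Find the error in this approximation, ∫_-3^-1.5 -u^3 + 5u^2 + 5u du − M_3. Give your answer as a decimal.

0.3671875

Exact integral: ∫_-3^-1.5 f(u) du = 41.484375.
M_3 = 41.1171875.
Error = 41.484375 − 41.1171875 = 0.3671875.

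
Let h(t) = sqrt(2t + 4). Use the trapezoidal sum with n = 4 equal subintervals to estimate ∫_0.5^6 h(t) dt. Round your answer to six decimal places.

17.575720

Δt = (6 − 0.5)/4 = 1.375.
h(0.5) ≈ 2.236068, h(1.875) ≈ 2.783882, h(3.25) ≈ 3.240370, h(4.625) ≈ 3.640055, h(6) ≈ 4.000000.
T_4 = (Δt/2)·[h(t_0) + 2h(t_1) + 2h(t_2) + 2h(t_3) + h(t_4)].
Sum ≈ 17.575720.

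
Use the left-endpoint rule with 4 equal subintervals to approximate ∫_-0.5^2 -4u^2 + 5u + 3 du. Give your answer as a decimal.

6.171875

Δu = (2 − (-0.5))/4 = 0.625.
Left endpoints: -0.5, 0.125, 0.75, 1.375.
f(-0.5) = -0.5, f(0.125) = 3.5625, f(0.75) = 4.5, f(1.375) = 2.3125.
Sum = Δu · [f(-0.5) + f(0.125) + f(0.75) + f(1.375)].
Sum = 6.171875.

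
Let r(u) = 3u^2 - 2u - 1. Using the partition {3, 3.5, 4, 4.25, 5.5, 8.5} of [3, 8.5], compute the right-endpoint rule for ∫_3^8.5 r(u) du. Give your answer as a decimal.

739.734375

Subinterval widths: 0.5, 0.5, 0.25, 1.25, 3.
Right endpoints: 3.5, 4, 4.25, 5.5, 8.5.
r(3.5) = 28.75, r(4) = 39, r(4.25) = 44.6875, r(5.5) = 78.75, r(8.5) = 198.75.
Sum = Σ Δu_i · r(u_i).
Sum = 739.734375.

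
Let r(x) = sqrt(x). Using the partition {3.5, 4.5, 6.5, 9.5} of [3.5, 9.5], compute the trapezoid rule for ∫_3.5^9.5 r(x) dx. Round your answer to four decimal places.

Subinterval widths: 1, 2, 3.
r(3.5) ≈ 1.8708, r(4.5) ≈ 2.1213, r(6.5) ≈ 2.5495, r(9.5) ≈ 3.0822.
On each subinterval the trapezoid contributes (Δx_i/2)·[r(x_{i-1}) + r(x_i)].
Sum ≈ 15.1145.

15.1145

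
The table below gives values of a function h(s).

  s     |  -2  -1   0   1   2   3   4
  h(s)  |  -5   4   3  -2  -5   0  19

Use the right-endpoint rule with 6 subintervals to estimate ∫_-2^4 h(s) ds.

19

Δs = 1.
Sum = 1·[4 + 3 + (-2) + (-5) + 0 + 19] = 19.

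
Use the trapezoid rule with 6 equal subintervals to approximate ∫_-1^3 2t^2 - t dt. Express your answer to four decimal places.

15.2593

Δt = (3 − (-1))/6 = 2/3.
f(-1) = 3, f(-1/3) = 5/9, f(1/3) = -1/9, f(1) = 1, f(5/3) = 35/9, f(7/3) = 77/9, f(3) = 15.
T_6 = (Δt/2)·[f(t_0) + 2f(t_1) + ... + 2f(t_{5}) + f(t_6)].
Sum ≈ 15.2593.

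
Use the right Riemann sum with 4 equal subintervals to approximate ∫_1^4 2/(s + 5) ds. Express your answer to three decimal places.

0.771

Δs = (4 − 1)/4 = 0.75.
Right endpoints: 1.75, 2.5, 3.25, 4.
f(1.75) = 8/27, f(2.5) = 4/15, f(3.25) = 8/33, f(4) = 2/9.
Sum = Δs · [f(1.75) + f(2.5) + f(3.25) + f(4)].
Sum ≈ 0.771.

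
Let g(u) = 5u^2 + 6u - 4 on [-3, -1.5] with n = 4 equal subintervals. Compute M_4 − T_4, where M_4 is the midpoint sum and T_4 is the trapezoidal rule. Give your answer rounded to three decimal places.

-0.264

M_4 ≈ 13.03711.
T_4 = 13.30078125.
M_4 − T_4 ≈ -0.264.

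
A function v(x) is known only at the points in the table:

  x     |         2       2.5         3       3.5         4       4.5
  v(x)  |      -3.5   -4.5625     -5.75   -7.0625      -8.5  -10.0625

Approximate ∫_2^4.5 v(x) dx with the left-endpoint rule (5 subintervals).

-14.6875

Δx = 0.5.
Sum = 0.5·[(-3.5) + (-4.5625) + (-5.75) + (-7.0625) + (-8.5)] = -14.6875.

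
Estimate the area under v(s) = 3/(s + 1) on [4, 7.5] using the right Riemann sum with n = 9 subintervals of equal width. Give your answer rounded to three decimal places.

Δs = (7.5 − 4)/9 = 7/18.
Right endpoints: 79/18, 43/9, 31/6, 50/9, 107/18, 19/3, 121/18, 64/9, 7.5.
v(79/18) = 54/97, v(43/9) = 27/52, v(31/6) = 18/37, v(50/9) = 27/59, v(107/18) = 0.432, v(19/3) = 9/22, v(121/18) = 54/139, v(64/9) = 27/73, v(7.5) = 6/17.
Sum = Δs · [v(79/18) + v(43/9) + v(31/6) + ...].
Sum ≈ 1.545.

1.545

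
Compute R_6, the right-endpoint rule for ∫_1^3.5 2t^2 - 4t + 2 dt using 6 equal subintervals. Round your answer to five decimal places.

Δt = (3.5 − 1)/6 = 5/12.
Right endpoints: 17/12, 11/6, 2.25, 8/3, 37/12, 3.5.
f(17/12) = 25/72, f(11/6) = 25/18, f(2.25) = 3.125, f(8/3) = 50/9, f(37/12) = 625/72, f(3.5) = 12.5.
Sum = Δt · [f(17/12) + f(11/6) + f(2.25) + ...].
Sum ≈ 13.16551.

13.16551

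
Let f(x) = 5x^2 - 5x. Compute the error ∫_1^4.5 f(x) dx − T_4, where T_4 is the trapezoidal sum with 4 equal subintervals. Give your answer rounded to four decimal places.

Exact integral: ∫_1^4.5 f(x) dx ≈ 102.083333.
T_4 = 104.31640625.
Error ≈ 102.083333 − 104.31640625 ≈ -2.2331.

-2.2331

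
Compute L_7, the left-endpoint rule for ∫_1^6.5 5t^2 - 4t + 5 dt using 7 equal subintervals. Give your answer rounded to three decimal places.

Δt = (6.5 − 1)/7 = 11/14.
Left endpoints: 1, 25/14, 18/7, 47/14, 29/7, 69/14, 40/7.
f(1) = 6, f(25/14) = 2705/196, f(18/7) = 1361/49, f(47/14) = 9393/196, f(29/7) = 3638/49, f(69/14) = 20921/196, f(40/7) = 7125/49.
Sum = Δt · [f(1) + f(25/14) + f(18/7) + ...].
Sum ≈ 331.487.

331.487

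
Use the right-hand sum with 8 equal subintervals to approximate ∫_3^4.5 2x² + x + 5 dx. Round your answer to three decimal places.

Δx = (4.5 − 3)/8 = 0.1875.
Right endpoints: 3.1875, 3.375, 3.5625, 3.75, 3.9375, 4.125, 4.3125, 4.5.
f(3.1875) = 28.5078125, f(3.375) = 31.15625, f(3.5625) = 33.9453125, f(3.75) = 36.875, f(3.9375) = 39.9453125, f(4.125) = 43.15625, f(4.3125) = 46.5078125, f(4.5) = 50.
Sum = Δx · [f(3.1875) + f(3.375) + f(3.5625) + ...].
Sum ≈ 58.143.

58.143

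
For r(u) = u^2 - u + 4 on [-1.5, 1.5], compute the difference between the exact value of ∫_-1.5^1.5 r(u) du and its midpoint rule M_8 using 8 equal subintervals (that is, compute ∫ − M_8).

Exact integral: ∫_-1.5^1.5 r(u) du = 14.25.
M_8 = 14.21484375.
Error = 14.25 − 14.21484375 = 0.03515625.

0.03515625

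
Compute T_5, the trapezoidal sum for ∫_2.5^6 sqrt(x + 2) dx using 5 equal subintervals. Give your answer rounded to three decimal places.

8.719

Δx = (6 − 2.5)/5 = 0.7.
f(2.5) ≈ 2.121, f(3.2) ≈ 2.280, f(3.9) ≈ 2.429, f(4.6) ≈ 2.569, f(5.3) ≈ 2.702, f(6) ≈ 2.828.
T_5 = (Δx/2)·[f(x_0) + 2f(x_1) + ... + 2f(x_{4}) + f(x_5)].
Sum ≈ 8.719.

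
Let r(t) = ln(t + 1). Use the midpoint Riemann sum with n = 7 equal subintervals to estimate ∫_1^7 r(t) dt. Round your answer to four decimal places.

9.2606

Δt = (7 − 1)/7 = 6/7.
Midpoints: 10/7, 16/7, 22/7, 4, 34/7, 40/7, 46/7.
r(10/7) ≈ 0.8873, r(16/7) ≈ 1.1896, r(22/7) ≈ 1.4214, r(4) ≈ 1.6094, r(34/7) ≈ 1.7677, r(40/7) ≈ 1.9042, r(46/7) ≈ 2.0244.
Sum = Δt · [r(10/7) + r(16/7) + r(22/7) + ...].
Sum ≈ 9.2606.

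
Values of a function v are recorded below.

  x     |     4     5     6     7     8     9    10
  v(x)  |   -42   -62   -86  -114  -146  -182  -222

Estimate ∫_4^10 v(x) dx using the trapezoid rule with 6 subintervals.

-722

Δx = 1.
T_6 = (1/2)·[(-42) + 2·(-62) + 2·(-86) + 2·(-114) + 2·(-146) + 2·(-182) + (-222)] = -722.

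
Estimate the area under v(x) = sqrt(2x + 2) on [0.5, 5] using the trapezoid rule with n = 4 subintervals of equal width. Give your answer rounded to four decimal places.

Δx = (5 − 0.5)/4 = 1.125.
v(0.5) ≈ 1.7321, v(1.625) ≈ 2.2913, v(2.75) ≈ 2.7386, v(3.875) ≈ 3.1225, v(5) ≈ 3.4641.
T_4 = (Δx/2)·[v(x_0) + 2v(x_1) + 2v(x_2) + 2v(x_3) + v(x_4)].
Sum ≈ 12.0943.

12.0943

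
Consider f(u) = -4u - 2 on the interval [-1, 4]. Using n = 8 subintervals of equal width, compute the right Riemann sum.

-46.25

Δu = (4 − (-1))/8 = 0.625.
Right endpoints: -0.375, 0.25, 0.875, 1.5, 2.125, 2.75, 3.375, 4.
f(-0.375) = -0.5, f(0.25) = -3, f(0.875) = -5.5, f(1.5) = -8, f(2.125) = -10.5, f(2.75) = -13, f(3.375) = -15.5, f(4) = -18.
Sum = Δu · [f(-0.375) + f(0.25) + f(0.875) + ...].
Sum = -46.25.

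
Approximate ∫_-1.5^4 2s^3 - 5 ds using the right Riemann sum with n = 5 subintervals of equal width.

180.4

Δs = (4 − (-1.5))/5 = 1.1.
Right endpoints: -0.4, 0.7, 1.8, 2.9, 4.
f(-0.4) = -5.128, f(0.7) = -4.314, f(1.8) = 6.664, f(2.9) = 43.778, f(4) = 123.
Sum = Δs · [f(-0.4) + f(0.7) + f(1.8) + f(2.9) + f(4)].
Sum = 180.4.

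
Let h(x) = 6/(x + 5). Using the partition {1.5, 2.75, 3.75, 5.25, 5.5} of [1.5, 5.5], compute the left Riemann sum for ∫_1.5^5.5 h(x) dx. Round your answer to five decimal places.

3.10295

Subinterval widths: 1.25, 1, 1.5, 0.25.
Left endpoints: 1.5, 2.75, 3.75, 5.25.
h(1.5) = 12/13, h(2.75) = 24/31, h(3.75) = 24/35, h(5.25) = 24/41.
Sum = Σ Δx_i · h(x_i).
Sum ≈ 3.10295.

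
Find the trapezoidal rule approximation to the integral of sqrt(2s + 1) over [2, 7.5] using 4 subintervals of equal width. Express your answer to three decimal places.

Δs = (7.5 − 2)/4 = 1.375.
f(2) ≈ 2.236, f(3.375) ≈ 2.784, f(4.75) ≈ 3.240, f(6.125) ≈ 3.640, f(7.5) ≈ 4.000.
T_4 = (Δs/2)·[f(s_0) + 2f(s_1) + 2f(s_2) + 2f(s_3) + f(s_4)].
Sum ≈ 17.576.

17.576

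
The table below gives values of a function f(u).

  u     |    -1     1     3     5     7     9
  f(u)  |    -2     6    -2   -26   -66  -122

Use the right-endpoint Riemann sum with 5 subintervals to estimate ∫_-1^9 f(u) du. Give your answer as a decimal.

-420

Δu = 2.
Sum = 2·[6 + (-2) + (-26) + (-66) + (-122)] = -420.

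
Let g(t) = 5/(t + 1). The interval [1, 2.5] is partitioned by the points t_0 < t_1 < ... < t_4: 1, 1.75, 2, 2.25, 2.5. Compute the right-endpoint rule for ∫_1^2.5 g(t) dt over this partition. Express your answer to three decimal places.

Subinterval widths: 0.75, 0.25, 0.25, 0.25.
Right endpoints: 1.75, 2, 2.25, 2.5.
g(1.75) = 20/11, g(2) = 5/3, g(2.25) = 20/13, g(2.5) = 10/7.
Sum = Σ Δt_i · g(t_i).
Sum ≈ 2.522.

2.522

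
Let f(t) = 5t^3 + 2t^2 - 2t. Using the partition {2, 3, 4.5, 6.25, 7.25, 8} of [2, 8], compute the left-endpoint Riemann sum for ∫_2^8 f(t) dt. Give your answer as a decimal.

3900.30859375

Subinterval widths: 1, 1.5, 1.75, 1, 0.75.
Left endpoints: 2, 3, 4.5, 6.25, 7.25.
f(2) = 44, f(3) = 147, f(4.5) = 487.125, f(6.25) = 1286.328125, f(7.25) = 1996.015625.
Sum = Σ Δt_i · f(t_i).
Sum = 3900.30859375.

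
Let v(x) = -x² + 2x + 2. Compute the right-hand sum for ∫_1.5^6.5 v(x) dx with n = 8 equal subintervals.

-50.1171875

Δx = (6.5 − 1.5)/8 = 0.625.
Right endpoints: 2.125, 2.75, 3.375, 4, 4.625, 5.25, 5.875, 6.5.
v(2.125) = 1.734375, v(2.75) = -0.0625, v(3.375) = -2.640625, v(4) = -6, v(4.625) = -10.140625, v(5.25) = -15.0625, v(5.875) = -20.765625, v(6.5) = -27.25.
Sum = Δx · [v(2.125) + v(2.75) + v(3.375) + ...].
Sum = -50.1171875.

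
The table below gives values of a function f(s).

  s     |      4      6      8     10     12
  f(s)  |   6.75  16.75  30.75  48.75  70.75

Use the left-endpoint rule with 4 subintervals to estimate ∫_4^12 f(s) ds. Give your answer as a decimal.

206

Δs = 2.
Sum = 2·[6.75 + 16.75 + 30.75 + 48.75] = 206.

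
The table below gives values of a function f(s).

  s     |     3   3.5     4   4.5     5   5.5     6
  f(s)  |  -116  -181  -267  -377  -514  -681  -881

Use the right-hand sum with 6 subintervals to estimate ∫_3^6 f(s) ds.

Δs = 0.5.
Sum = 0.5·[(-181) + (-267) + (-377) + (-514) + (-681) + (-881)] = -1450.5.

-1450.5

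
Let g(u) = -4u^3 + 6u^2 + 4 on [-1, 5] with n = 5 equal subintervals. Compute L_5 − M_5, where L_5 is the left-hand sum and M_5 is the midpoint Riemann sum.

177.12

L_5 = -157.92.
M_5 = -335.04.
L_5 − M_5 = 177.12.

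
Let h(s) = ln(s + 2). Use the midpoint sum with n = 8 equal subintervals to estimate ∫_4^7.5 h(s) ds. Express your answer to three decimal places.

Δs = (7.5 − 4)/8 = 0.4375.
Midpoints: 4.21875, 4.65625, 5.09375, 5.53125, 5.96875, 6.40625, 6.84375, 7.28125.
h(4.21875) ≈ 1.828, h(4.65625) ≈ 1.896, h(5.09375) ≈ 1.959, h(5.53125) ≈ 2.019, h(5.96875) ≈ 2.076, h(6.40625) ≈ 2.129, h(6.84375) ≈ 2.180, h(7.28125) ≈ 2.228.
Sum = Δs · [h(4.21875) + h(4.65625) + h(5.09375) + ...].
Sum ≈ 7.137.

7.137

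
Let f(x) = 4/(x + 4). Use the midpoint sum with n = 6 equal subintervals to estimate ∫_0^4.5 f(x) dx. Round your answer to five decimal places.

3.01056

Δx = (4.5 − 0)/6 = 0.75.
Midpoints: 0.375, 1.125, 1.875, 2.625, 3.375, 4.125.
f(0.375) = 32/35, f(1.125) = 32/41, f(1.875) = 32/47, f(2.625) = 32/53, f(3.375) = 32/59, f(4.125) = 32/65.
Sum = Δx · [f(0.375) + f(1.125) + f(1.875) + ...].
Sum ≈ 3.01056.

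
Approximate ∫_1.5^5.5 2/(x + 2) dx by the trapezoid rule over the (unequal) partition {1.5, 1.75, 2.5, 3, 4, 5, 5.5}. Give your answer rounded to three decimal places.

Subinterval widths: 0.25, 0.75, 0.5, 1, 1, 0.5.
f(1.5) = 4/7, f(1.75) = 8/15, f(2.5) = 4/9, f(3) = 0.4, f(4) = 1/3, f(5) = 2/7, f(5.5) = 4/15.
On each subinterval the trapezoid contributes (Δx_i/2)·[f(x_{i-1}) + f(x_i)].
Sum ≈ 1.530.

1.530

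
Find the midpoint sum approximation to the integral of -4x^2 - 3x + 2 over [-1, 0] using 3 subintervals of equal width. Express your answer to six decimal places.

2.203704

Δx = (0 − (-1))/3 = 1/3.
Midpoints: -5/6, -0.5, -1/6.
f(-5/6) = 31/18, f(-0.5) = 2.5, f(-1/6) = 43/18.
Sum = Δx · [f(-5/6) + f(-0.5) + f(-1/6)].
Sum ≈ 2.203704.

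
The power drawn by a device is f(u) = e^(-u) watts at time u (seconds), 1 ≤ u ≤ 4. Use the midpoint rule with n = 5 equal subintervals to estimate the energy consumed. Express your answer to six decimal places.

Δu = (4 − 1)/5 = 0.6.
Midpoints: 1.3, 1.9, 2.5, 3.1, 3.7.
f(1.3) ≈ 0.272532, f(1.9) ≈ 0.149569, f(2.5) ≈ 0.082085, f(3.1) ≈ 0.045049, f(3.7) ≈ 0.024724.
Sum = Δu · [f(1.3) + f(1.9) + f(2.5) + f(3.1) + f(3.7)].
Sum ≈ 0.344375.

0.344375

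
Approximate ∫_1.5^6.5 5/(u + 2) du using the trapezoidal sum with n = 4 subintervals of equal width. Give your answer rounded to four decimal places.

4.4800

Δu = (6.5 − 1.5)/4 = 1.25.
f(1.5) = 10/7, f(2.75) = 20/19, f(4) = 5/6, f(5.25) = 20/29, f(6.5) = 10/17.
T_4 = (Δu/2)·[f(u_0) + 2f(u_1) + 2f(u_2) + 2f(u_3) + f(u_4)].
Sum ≈ 4.4800.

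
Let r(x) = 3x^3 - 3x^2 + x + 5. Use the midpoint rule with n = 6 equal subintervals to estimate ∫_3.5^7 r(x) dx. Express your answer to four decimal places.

1419.5614

Δx = (7 − 3.5)/6 = 7/12.
Midpoints: 91/24, 4.375, 119/24, 133/24, 6.125, 161/24.
r(91/24) = 595339/4608, r(4.375) = 104025/512, r(119/24) = 1391183/4608, r(133/24) = 1976677/4608, r(6.125) = 301019/512, r(161/24) = 3605129/4608.
Sum = Δx · [r(91/24) + r(4.375) + r(119/24) + ...].
Sum ≈ 1419.5614.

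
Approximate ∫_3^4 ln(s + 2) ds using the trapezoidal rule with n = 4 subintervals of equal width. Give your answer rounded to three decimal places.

1.703

Δs = (4 − 3)/4 = 0.25.
f(3) ≈ 1.609, f(3.25) ≈ 1.658, f(3.5) ≈ 1.705, f(3.75) ≈ 1.749, f(4) ≈ 1.792.
T_4 = (Δs/2)·[f(s_0) + 2f(s_1) + 2f(s_2) + 2f(s_3) + f(s_4)].
Sum ≈ 1.703.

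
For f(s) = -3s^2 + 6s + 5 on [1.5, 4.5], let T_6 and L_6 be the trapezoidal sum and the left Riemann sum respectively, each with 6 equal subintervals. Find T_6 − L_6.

-9

T_6 = -19.125.
L_6 = -10.125.
T_6 − L_6 = -9.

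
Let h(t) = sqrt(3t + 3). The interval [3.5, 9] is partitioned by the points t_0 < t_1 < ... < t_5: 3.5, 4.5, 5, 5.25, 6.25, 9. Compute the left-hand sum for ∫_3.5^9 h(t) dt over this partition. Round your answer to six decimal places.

23.921178

Subinterval widths: 1, 0.5, 0.25, 1, 2.75.
Left endpoints: 3.5, 4.5, 5, 5.25, 6.25.
h(3.5) ≈ 3.674235, h(4.5) ≈ 4.062019, h(5) ≈ 4.242641, h(5.25) ≈ 4.330127, h(6.25) ≈ 4.663690.
Sum = Σ Δt_i · h(t_i).
Sum ≈ 23.921178.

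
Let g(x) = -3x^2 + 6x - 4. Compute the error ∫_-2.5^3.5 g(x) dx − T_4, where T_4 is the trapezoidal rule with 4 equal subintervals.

6.75

Exact integral: ∫_-2.5^3.5 g(x) dx = -64.5.
T_4 = -71.25.
Error = -64.5 − (-71.25) = 6.75.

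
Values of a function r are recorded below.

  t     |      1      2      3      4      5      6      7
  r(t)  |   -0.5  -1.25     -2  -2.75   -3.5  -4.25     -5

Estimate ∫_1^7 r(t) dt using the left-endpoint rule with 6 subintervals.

-14.25

Δt = 1.
Sum = 1·[(-0.5) + (-1.25) + (-2) + (-2.75) + (-3.5) + (-4.25)] = -14.25.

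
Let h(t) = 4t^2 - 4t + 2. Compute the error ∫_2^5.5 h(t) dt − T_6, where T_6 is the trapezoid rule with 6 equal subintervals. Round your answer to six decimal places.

Exact integral: ∫_2^5.5 h(t) dt ≈ 165.66666667.
T_6 ≈ 166.46064815.
Error ≈ 165.66666667 − 166.46064815 ≈ -0.793981.

-0.793981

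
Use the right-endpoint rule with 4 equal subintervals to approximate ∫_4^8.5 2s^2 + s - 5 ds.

Δs = (8.5 − 4)/4 = 1.125.
Right endpoints: 5.125, 6.25, 7.375, 8.5.
f(5.125) = 52.65625, f(6.25) = 79.375, f(7.375) = 111.15625, f(8.5) = 148.
Sum = Δs · [f(5.125) + f(6.25) + f(7.375) + f(8.5)].
Sum = 440.0859375.

440.0859375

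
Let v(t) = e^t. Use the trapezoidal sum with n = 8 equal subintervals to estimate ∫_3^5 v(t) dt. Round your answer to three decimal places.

Δt = (5 − 3)/8 = 0.25.
v(3) ≈ 20.086, v(3.25) ≈ 25.790, v(3.5) ≈ 33.115, v(3.75) ≈ 42.521, v(4) ≈ 54.598, v(4.25) ≈ 70.105, v(4.5) ≈ 90.017, v(4.75) ≈ 115.584, v(5) ≈ 148.413.
T_8 = (Δt/2)·[v(t_0) + 2v(t_1) + ... + 2v(t_{7}) + v(t_8)].
Sum ≈ 128.995.

128.995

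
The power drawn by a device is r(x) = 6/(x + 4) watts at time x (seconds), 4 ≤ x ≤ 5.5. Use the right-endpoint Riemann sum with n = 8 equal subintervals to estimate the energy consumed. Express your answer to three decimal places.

Δx = (5.5 − 4)/8 = 0.1875.
Right endpoints: 4.1875, 4.375, 4.5625, 4.75, 4.9375, 5.125, 5.3125, 5.5.
r(4.1875) = 96/131, r(4.375) = 48/67, r(4.5625) = 96/137, r(4.75) = 24/35, r(4.9375) = 96/143, r(5.125) = 48/73, r(5.3125) = 96/149, r(5.5) = 12/19.
Sum = Δx · [r(4.1875) + r(4.375) + r(4.5625) + ...].
Sum ≈ 1.020.

1.020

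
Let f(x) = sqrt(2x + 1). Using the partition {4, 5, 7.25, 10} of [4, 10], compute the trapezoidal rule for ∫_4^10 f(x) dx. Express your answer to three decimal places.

Subinterval widths: 1, 2.25, 2.75.
f(4) ≈ 3.000, f(5) ≈ 3.317, f(7.25) ≈ 3.937, f(10) ≈ 4.583.
On each subinterval the trapezoid contributes (Δx_i/2)·[f(x_{i-1}) + f(x_i)].
Sum ≈ 23.033.

23.033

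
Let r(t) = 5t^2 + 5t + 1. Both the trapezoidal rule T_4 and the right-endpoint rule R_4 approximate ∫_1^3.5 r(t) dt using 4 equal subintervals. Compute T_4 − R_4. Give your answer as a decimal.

-21.484375

T_4 = 101.23046875.
R_4 = 122.71484375.
T_4 − R_4 = -21.484375.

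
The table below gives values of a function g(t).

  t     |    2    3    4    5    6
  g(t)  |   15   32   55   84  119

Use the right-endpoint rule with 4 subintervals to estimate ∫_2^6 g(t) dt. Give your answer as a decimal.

290

Δt = 1.
Sum = 1·[32 + 55 + 84 + 119] = 290.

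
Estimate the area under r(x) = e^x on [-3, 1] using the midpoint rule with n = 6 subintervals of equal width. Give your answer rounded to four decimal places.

2.6197

Δx = (1 − (-3))/6 = 2/3.
Midpoints: -8/3, -2, -4/3, -2/3, 0, 2/3.
r(-8/3) ≈ 0.0695, r(-2) ≈ 0.1353, r(-4/3) ≈ 0.2636, r(-2/3) ≈ 0.5134, r(0) ≈ 1.0000, r(2/3) ≈ 1.9477.
Sum = Δx · [r(-8/3) + r(-2) + r(-4/3) + ...].
Sum ≈ 2.6197.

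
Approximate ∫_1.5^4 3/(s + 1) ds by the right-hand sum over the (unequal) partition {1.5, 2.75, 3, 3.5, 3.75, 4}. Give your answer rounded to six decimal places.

Subinterval widths: 1.25, 0.25, 0.5, 0.25, 0.25.
Right endpoints: 2.75, 3, 3.5, 3.75, 4.
f(2.75) = 0.8, f(3) = 0.75, f(3.5) = 2/3, f(3.75) = 12/19, f(4) = 0.6.
Sum = Σ Δs_i · f(s_i).
Sum ≈ 1.828728.

1.828728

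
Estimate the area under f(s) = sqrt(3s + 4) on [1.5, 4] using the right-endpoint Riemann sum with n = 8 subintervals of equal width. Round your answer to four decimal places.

Δs = (4 − 1.5)/8 = 0.3125.
Right endpoints: 1.8125, 2.125, 2.4375, 2.75, 3.0625, 3.375, 3.6875, 4.
f(1.8125) ≈ 3.0721, f(2.125) ≈ 3.2210, f(2.4375) ≈ 3.3634, f(2.75) ≈ 3.5000, f(3.0625) ≈ 3.6315, f(3.375) ≈ 3.7583, f(3.6875) ≈ 3.8810, f(4) ≈ 4.0000.
Sum = Δs · [f(1.8125) + f(2.125) + f(2.4375) + ...].
Sum ≈ 8.8835.

8.8835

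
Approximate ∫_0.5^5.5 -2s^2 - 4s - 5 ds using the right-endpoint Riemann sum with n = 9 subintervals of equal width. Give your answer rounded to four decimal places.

Δs = (5.5 − 0.5)/9 = 5/9.
Right endpoints: 19/18, 29/18, 13/6, 49/18, 59/18, 23/6, 79/18, 89/18, 5.5.
f(19/18) = -1855/162, f(29/18) = -2695/162, f(13/6) = -415/18, f(49/18) = -4975/162, f(59/18) = -6415/162, f(23/6) = -895/18, f(79/18) = -9895/162, f(89/18) = -11935/162, f(5.5) = -87.5.
Sum = Δs · [f(19/18) + f(29/18) + f(13/6) + ...].
Sum ≈ -218.5700.

-218.5700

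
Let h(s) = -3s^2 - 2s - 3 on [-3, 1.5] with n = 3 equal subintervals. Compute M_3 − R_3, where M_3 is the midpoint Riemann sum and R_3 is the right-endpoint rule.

M_3 = -34.59375.
R_3 = -33.75.
M_3 − R_3 = -0.84375.

-0.84375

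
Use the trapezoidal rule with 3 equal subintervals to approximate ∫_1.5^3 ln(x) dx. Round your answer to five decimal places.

1.18074

Δx = (3 − 1.5)/3 = 0.5.
f(1.5) ≈ 0.40547, f(2) ≈ 0.69315, f(2.5) ≈ 0.91629, f(3) ≈ 1.09861.
T_3 = (Δx/2)·[f(x_0) + 2f(x_1) + 2f(x_2) + f(x_3)].
Sum ≈ 1.18074.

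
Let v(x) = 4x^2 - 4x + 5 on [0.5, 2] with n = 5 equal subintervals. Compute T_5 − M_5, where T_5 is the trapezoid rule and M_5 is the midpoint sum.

T_5 = 10.59.
M_5 = 10.455.
T_5 − M_5 = 0.135.

0.135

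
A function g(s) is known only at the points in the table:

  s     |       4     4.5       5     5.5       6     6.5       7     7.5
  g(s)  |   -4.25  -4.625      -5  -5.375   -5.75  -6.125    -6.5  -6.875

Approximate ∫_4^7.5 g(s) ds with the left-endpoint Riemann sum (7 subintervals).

-18.8125

Δs = 0.5.
Sum = 0.5·[(-4.25) + (-4.625) + (-5) + (-5.375) + (-5.75) + (-6.125) + (-6.5)] = -18.8125.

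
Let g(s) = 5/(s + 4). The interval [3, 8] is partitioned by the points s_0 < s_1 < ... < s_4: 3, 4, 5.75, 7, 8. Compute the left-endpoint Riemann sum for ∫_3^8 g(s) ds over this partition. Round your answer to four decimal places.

Subinterval widths: 1, 1.75, 1.25, 1.
Left endpoints: 3, 4, 5.75, 7.
g(3) = 5/7, g(4) = 0.625, g(5.75) = 20/39, g(7) = 5/11.
Sum = Σ Δs_i · g(s_i).
Sum ≈ 2.9036.

2.9036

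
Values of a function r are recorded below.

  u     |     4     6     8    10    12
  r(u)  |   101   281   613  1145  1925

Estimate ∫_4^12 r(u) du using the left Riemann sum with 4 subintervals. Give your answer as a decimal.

4280

Δu = 2.
Sum = 2·[101 + 281 + 613 + 1145] = 4280.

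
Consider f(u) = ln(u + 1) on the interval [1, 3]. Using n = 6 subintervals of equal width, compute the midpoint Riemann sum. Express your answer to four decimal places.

2.1600

Δu = (3 − 1)/6 = 1/3.
Midpoints: 7/6, 1.5, 11/6, 13/6, 2.5, 17/6.
f(7/6) ≈ 0.7732, f(1.5) ≈ 0.9163, f(11/6) ≈ 1.0415, f(13/6) ≈ 1.1527, f(2.5) ≈ 1.2528, f(17/6) ≈ 1.3437.
Sum = Δu · [f(7/6) + f(1.5) + f(11/6) + ...].
Sum ≈ 2.1600.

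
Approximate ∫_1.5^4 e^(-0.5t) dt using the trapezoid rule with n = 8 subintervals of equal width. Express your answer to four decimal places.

0.6754

Δt = (4 − 1.5)/8 = 0.3125.
f(1.5) ≈ 0.4724, f(1.8125) ≈ 0.4040, f(2.125) ≈ 0.3456, f(2.4375) ≈ 0.2956, f(2.75) ≈ 0.2528, f(3.0625) ≈ 0.2163, f(3.375) ≈ 0.1850, f(3.6875) ≈ 0.1582, f(4) ≈ 0.1353.
T_8 = (Δt/2)·[f(t_0) + 2f(t_1) + ... + 2f(t_{7}) + f(t_8)].
Sum ≈ 0.6754.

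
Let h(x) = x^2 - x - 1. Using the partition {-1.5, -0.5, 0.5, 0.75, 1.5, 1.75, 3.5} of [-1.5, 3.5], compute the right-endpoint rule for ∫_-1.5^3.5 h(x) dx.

Subinterval widths: 1, 1, 0.25, 0.75, 0.25, 1.75.
Right endpoints: -0.5, 0.5, 0.75, 1.5, 1.75, 3.5.
h(-0.5) = -0.25, h(0.5) = -1.25, h(0.75) = -1.1875, h(1.5) = -0.25, h(1.75) = 0.3125, h(3.5) = 7.75.
Sum = Σ Δx_i · h(x_i).
Sum = 11.65625.

11.65625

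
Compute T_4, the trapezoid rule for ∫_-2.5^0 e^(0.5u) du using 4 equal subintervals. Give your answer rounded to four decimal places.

Δu = (0 − (-2.5))/4 = 0.625.
f(-2.5) ≈ 0.2865, f(-1.875) ≈ 0.3916, f(-1.25) ≈ 0.5353, f(-0.625) ≈ 0.7316, f(0) ≈ 1.0000.
T_4 = (Δu/2)·[f(u_0) + 2f(u_1) + 2f(u_2) + 2f(u_3) + f(u_4)].
Sum ≈ 1.4386.

1.4386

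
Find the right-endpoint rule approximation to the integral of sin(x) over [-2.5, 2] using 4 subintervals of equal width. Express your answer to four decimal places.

Δx = (2 − (-2.5))/4 = 1.125.
Right endpoints: -1.375, -0.25, 0.875, 2.
f(-1.375) ≈ -0.9809, f(-0.25) ≈ -0.2474, f(0.875) ≈ 0.7675, f(2) ≈ 0.9093.
Sum = Δx · [f(-1.375) + f(-0.25) + f(0.875) + f(2)].
Sum ≈ 0.5046.

0.5046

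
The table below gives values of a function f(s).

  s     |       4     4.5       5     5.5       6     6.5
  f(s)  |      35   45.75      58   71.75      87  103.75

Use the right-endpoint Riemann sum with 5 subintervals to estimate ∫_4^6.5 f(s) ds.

Δs = 0.5.
Sum = 0.5·[45.75 + 58 + 71.75 + 87 + 103.75] = 183.125.

183.125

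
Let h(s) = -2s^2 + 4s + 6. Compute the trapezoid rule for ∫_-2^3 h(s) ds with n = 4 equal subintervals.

Δs = (3 − (-2))/4 = 1.25.
h(-2) = -10, h(-0.75) = 1.875, h(0.5) = 7.5, h(1.75) = 6.875, h(3) = 0.
T_4 = (Δs/2)·[h(s_0) + 2h(s_1) + 2h(s_2) + 2h(s_3) + h(s_4)].
Sum = 14.0625.

14.0625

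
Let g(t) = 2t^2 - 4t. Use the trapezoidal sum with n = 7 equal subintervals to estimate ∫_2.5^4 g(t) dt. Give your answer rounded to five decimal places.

Δt = (4 − 2.5)/7 = 3/14.
g(2.5) = 2.5, g(19/7) = 190/49, g(41/14) = 533/98, g(22/7) = 352/49, g(47/14) = 893/98, g(25/7) = 550/49, g(53/14) = 1325/98, g(4) = 16.
T_7 = (Δt/2)·[g(t_0) + 2g(t_1) + ... + 2g(t_{6}) + g(t_7)].
Sum ≈ 12.77296.

12.77296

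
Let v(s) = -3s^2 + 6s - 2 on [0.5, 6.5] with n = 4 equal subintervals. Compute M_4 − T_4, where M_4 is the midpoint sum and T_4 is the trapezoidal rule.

M_4 = -157.125.
T_4 = -167.25.
M_4 − T_4 = 10.125.

10.125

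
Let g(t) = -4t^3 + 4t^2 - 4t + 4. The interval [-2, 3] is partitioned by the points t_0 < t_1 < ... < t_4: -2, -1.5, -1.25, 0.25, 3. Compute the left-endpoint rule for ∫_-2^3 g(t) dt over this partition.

81.484375

Subinterval widths: 0.5, 0.25, 1.5, 2.75.
Left endpoints: -2, -1.5, -1.25, 0.25.
g(-2) = 60, g(-1.5) = 32.5, g(-1.25) = 23.0625, g(0.25) = 3.1875.
Sum = Σ Δt_i · g(t_i).
Sum = 81.484375.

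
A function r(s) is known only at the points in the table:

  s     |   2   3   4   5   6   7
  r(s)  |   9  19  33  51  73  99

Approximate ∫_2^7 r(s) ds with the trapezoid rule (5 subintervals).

Δs = 1.
T_5 = (1/2)·[9 + 2·19 + 2·33 + 2·51 + 2·73 + 99] = 230.

230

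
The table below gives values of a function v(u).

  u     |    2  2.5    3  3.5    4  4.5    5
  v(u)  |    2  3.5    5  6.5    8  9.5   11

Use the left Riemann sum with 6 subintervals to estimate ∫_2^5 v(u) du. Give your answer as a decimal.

17.25

Δu = 0.5.
Sum = 0.5·[2 + 3.5 + 5 + 6.5 + 8 + 9.5] = 17.25.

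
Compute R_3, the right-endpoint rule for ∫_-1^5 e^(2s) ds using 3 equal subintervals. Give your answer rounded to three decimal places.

44874.567

Δs = (5 − (-1))/3 = 2.
Right endpoints: 1, 3, 5.
f(1) ≈ 7.389, f(3) ≈ 403.429, f(5) ≈ 22026.466.
Sum = Δs · [f(1) + f(3) + f(5)].
Sum ≈ 44874.567.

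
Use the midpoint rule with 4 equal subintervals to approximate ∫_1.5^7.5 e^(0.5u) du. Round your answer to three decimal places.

78.945

Δu = (7.5 − 1.5)/4 = 1.5.
Midpoints: 2.25, 3.75, 5.25, 6.75.
f(2.25) ≈ 3.080, f(3.75) ≈ 6.521, f(5.25) ≈ 13.805, f(6.75) ≈ 29.224.
Sum = Δu · [f(2.25) + f(3.75) + f(5.25) + f(6.75)].
Sum ≈ 78.945.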